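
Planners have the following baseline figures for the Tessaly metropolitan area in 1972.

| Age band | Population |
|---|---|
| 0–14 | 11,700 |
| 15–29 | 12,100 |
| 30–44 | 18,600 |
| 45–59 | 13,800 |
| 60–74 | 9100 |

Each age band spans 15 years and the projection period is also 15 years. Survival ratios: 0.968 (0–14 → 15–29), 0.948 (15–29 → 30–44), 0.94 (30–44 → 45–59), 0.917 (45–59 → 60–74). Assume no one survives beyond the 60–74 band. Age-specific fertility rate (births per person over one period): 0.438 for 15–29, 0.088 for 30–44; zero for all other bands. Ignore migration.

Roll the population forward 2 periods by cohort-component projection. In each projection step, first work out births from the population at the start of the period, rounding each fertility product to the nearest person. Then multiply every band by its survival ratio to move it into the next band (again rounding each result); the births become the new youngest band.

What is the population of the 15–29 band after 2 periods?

6715

Let group 1 be 0–14 through group 5 = 60–74.
Period 1:
Births: 12100 × 0.438 = 5300, 18600 × 0.088 = 1637 ⇒ total 6937
Group 2: 11700 × 0.968 = 11326
Group 3: 12100 × 0.948 = 11471
Group 4: 18600 × 0.94 = 17484
Group 5: 13800 × 0.917 = 12655
Population now: 0–14=6937, 15–29=11326, 30–44=11471, 45–59=17484, 60–74=12655
Period 2:
Births: 11326 × 0.438 = 4961, 11471 × 0.088 = 1009 ⇒ total 5970
Group 2: 6937 × 0.968 = 6715
Group 3: 11326 × 0.948 = 10737
Group 4: 11471 × 0.94 = 10783
Group 5: 17484 × 0.917 = 16033
Population now: 0–14=5970, 15–29=6715, 30–44=10737, 45–59=10783, 60–74=16033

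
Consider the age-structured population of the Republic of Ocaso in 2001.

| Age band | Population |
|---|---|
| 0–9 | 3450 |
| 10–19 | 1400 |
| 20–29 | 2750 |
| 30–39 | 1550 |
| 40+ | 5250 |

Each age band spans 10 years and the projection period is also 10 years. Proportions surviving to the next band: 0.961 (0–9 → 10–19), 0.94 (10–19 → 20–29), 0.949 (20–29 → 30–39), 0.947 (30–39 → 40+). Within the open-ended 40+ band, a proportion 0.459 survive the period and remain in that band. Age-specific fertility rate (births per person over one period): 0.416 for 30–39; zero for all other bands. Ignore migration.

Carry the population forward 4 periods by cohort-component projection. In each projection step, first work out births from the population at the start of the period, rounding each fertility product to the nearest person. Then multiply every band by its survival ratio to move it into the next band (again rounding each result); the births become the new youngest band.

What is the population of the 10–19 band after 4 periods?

500

(Groups numbered youngest = 1 to oldest = 5.)
Period 1:
Births: 1550 × 0.416 = 645
Group 2: 3450 × 0.961 = 3315
Group 3: 1400 × 0.94 = 1316
Group 4: 2750 × 0.949 = 2610
Group 5: 1550 × 0.947 + 5250 × 0.459 = 1468 + 2410 = 3878
Population now: 0–9=645, 10–19=3315, 20–29=1316, 30–39=2610, 40+=3878
Period 2:
Births: 2610 × 0.416 = 1086
Group 2: 645 × 0.961 = 620
Group 3: 3315 × 0.94 = 3116
Group 4: 1316 × 0.949 = 1249
Group 5: 2610 × 0.947 + 3878 × 0.459 = 2472 + 1780 = 4252
Population now: 0–9=1086, 10–19=620, 20–29=3116, 30–39=1249, 40+=4252
Period 3:
Births: 1249 × 0.416 = 520
Group 2: 1086 × 0.961 = 1044
Group 3: 620 × 0.94 = 583
Group 4: 3116 × 0.949 = 2957
Group 5: 1249 × 0.947 + 4252 × 0.459 = 1183 + 1952 = 3135
Population now: 0–9=520, 10–19=1044, 20–29=583, 30–39=2957, 40+=3135
Period 4:
Births: 2957 × 0.416 = 1230
Group 2: 520 × 0.961 = 500
Group 3: 1044 × 0.94 = 981
Group 4: 583 × 0.949 = 553
Group 5: 2957 × 0.947 + 3135 × 0.459 = 2800 + 1439 = 4239
Population now: 0–9=1230, 10–19=500, 20–29=981, 30–39=553, 40+=4239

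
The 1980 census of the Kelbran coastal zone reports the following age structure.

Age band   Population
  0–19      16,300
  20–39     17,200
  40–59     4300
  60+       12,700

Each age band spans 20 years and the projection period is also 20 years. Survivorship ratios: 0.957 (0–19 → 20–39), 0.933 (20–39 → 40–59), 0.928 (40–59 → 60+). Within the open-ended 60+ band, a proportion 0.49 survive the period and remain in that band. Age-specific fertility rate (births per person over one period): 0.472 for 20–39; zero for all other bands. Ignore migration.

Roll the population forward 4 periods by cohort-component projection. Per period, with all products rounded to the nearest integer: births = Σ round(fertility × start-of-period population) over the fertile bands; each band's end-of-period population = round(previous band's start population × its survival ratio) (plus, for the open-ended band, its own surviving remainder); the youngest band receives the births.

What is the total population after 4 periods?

31530

— Period 1 —
Births: 17200 × 0.472 = 8118
20–39: 16300 × 0.957 = 15599
40–59: 17200 × 0.933 = 16048
60+: 4300 × 0.928 + 12700 × 0.49 = 3990 + 6223 = 10213
→ [8118, 15599, 16048, 10213]
— Period 2 —
Births: 15599 × 0.472 = 7363
20–39: 8118 × 0.957 = 7769
40–59: 15599 × 0.933 = 14554
60+: 16048 × 0.928 + 10213 × 0.49 = 14893 + 5004 = 19897
→ [7363, 7769, 14554, 19897]
— Period 3 —
Births: 7769 × 0.472 = 3667
20–39: 7363 × 0.957 = 7046
40–59: 7769 × 0.933 = 7248
60+: 14554 × 0.928 + 19897 × 0.49 = 13506 + 9750 = 23256
→ [3667, 7046, 7248, 23256]
— Period 4 —
Births: 7046 × 0.472 = 3326
20–39: 3667 × 0.957 = 3509
40–59: 7046 × 0.933 = 6574
60+: 7248 × 0.928 + 23256 × 0.49 = 6726 + 11395 = 18121
→ [3326, 3509, 6574, 18121]
Total after period 4: 3326 + 3509 + 6574 + 18121 = 31530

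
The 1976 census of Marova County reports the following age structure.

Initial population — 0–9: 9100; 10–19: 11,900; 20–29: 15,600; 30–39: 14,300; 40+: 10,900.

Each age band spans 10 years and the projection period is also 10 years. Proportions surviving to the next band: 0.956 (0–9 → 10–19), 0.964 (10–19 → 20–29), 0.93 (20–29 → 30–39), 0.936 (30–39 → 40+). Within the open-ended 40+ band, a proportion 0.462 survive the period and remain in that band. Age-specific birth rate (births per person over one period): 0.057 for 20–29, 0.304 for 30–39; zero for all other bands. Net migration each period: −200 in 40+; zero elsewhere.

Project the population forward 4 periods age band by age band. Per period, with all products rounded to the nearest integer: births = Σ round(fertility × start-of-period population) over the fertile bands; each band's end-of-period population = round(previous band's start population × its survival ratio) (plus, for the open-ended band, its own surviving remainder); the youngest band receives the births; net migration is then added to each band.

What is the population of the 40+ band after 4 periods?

16274

Numbering the groups 1..5 from youngest to oldest:
— Period 1 —
Births: 15600 * 0.057 = 889  |  14300 * 0.304 = 4347 → 5236
Group 2: 9100 * 0.956 = 8700
Group 3: 11900 * 0.964 = 11472
Group 4: 15600 * 0.93 = 14508
Group 5: 14300 * 0.936 + 10900 * 0.462 = 13385 + 5036 = 18421
Net migration: Group 5 − 200 → 18221
End of period: [5236, 8700, 11472, 14508, 18221]
— Period 2 —
Births: 11472 * 0.057 = 654  |  14508 * 0.304 = 4410 → 5064
Group 2: 5236 * 0.956 = 5006
Group 3: 8700 * 0.964 = 8387
Group 4: 11472 * 0.93 = 10669
Group 5: 14508 * 0.936 + 18221 * 0.462 = 13579 + 8418 = 21997
Net migration: Group 5 − 200 → 21797
End of period: [5064, 5006, 8387, 10669, 21797]
— Period 3 —
Births: 8387 * 0.057 = 478  |  10669 * 0.304 = 3243 → 3721
Group 2: 5064 * 0.956 = 4841
Group 3: 5006 * 0.964 = 4826
Group 4: 8387 * 0.93 = 7800
Group 5: 10669 * 0.936 + 21797 * 0.462 = 9986 + 10070 = 20056
Net migration: Group 5 − 200 → 19856
End of period: [3721, 4841, 4826, 7800, 19856]
— Period 4 —
Births: 4826 * 0.057 = 275  |  7800 * 0.304 = 2371 → 2646
Group 2: 3721 * 0.956 = 3557
Group 3: 4841 * 0.964 = 4667
Group 4: 4826 * 0.93 = 4488
Group 5: 7800 * 0.936 + 19856 * 0.462 = 7301 + 9173 = 16474
Net migration: Group 5 − 200 → 16274
End of period: [2646, 3557, 4667, 4488, 16274]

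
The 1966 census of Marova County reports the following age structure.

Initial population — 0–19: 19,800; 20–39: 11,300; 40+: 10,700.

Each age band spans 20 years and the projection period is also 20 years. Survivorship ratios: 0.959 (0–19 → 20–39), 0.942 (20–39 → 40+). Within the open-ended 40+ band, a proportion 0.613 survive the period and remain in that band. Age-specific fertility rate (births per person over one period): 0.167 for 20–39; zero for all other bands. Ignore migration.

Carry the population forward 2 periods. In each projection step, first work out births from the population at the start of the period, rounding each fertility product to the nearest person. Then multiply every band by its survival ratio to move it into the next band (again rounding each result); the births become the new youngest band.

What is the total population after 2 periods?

(Bands numbered youngest = 1 to oldest = 3.)
[period 1]
Births: 11300 × 0.167 = 1887
Band 2: 19800 × 0.959 = 18988
Band 3: 11300 × 0.942 + 10700 × 0.613 = 10645 + 6559 = 17204
Giving 1887 / 18988 / 17204.
[period 2]
Births: 18988 × 0.167 = 3171
Band 2: 1887 × 0.959 = 1810
Band 3: 18988 × 0.942 + 17204 × 0.613 = 17887 + 10546 = 28433
Giving 3171 / 1810 / 28433.
Total after period 2: 3171 + 1810 + 28433 = 33414

33414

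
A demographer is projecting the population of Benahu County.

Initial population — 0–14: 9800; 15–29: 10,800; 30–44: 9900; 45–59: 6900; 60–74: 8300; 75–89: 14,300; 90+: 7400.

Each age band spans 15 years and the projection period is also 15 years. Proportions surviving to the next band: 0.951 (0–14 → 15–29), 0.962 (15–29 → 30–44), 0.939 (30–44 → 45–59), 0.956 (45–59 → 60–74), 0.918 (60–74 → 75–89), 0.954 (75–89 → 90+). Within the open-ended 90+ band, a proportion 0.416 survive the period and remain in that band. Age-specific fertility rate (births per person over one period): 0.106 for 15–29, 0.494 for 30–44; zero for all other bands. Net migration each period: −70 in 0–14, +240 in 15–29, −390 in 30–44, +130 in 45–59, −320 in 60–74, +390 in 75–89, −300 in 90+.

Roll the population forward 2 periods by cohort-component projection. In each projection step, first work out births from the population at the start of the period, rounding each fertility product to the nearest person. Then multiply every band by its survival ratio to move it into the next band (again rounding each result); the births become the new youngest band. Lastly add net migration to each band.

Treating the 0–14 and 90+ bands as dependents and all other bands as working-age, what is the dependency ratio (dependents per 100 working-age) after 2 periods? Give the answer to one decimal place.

Call the groups 1 to 7, youngest first.
After projecting period 1:
Births: 10800 * 0.106 = 1145 ; 9900 * 0.494 = 4891 — total 6036
Group 2: 9800 * 0.951 = 9320
Group 3: 10800 * 0.962 = 10390
Group 4: 9900 * 0.939 = 9296
Group 5: 6900 * 0.956 = 6596
Group 6: 8300 * 0.918 = 7619
Group 7: 14300 * 0.954 + 7400 * 0.416 = 13642 + 3078 = 16720
Net migration: Group 1 − 70 → 5966; Group 2 + 240 → 9560; Group 3 − 390 → 10000; Group 4 + 130 → 9426; Group 5 − 320 → 6276; Group 6 + 390 → 8009; Group 7 − 300 → 16420
→ [5966, 9560, 10000, 9426, 6276, 8009, 16420]
After projecting period 2:
Births: 9560 * 0.106 = 1013 ; 10000 * 0.494 = 4940 — total 5953
Group 2: 5966 * 0.951 = 5674
Group 3: 9560 * 0.962 = 9197
Group 4: 10000 * 0.939 = 9390
Group 5: 9426 * 0.956 = 9011
Group 6: 6276 * 0.918 = 5761
Group 7: 8009 * 0.954 + 16420 * 0.416 = 7641 + 6831 = 14472
Net migration: Group 1 − 70 → 5883; Group 2 + 240 → 5914; Group 3 − 390 → 8807; Group 4 + 130 → 9520; Group 5 − 320 → 8691; Group 6 + 390 → 6151; Group 7 − 300 → 14172
→ [5883, 5914, 8807, 9520, 8691, 6151, 14172]
Dependents (band 0–14 + band 90+) = 5883 + 14172 = 20055; working-age = 39083; ratio = 20055/39083 × 100 = 51.3

51.3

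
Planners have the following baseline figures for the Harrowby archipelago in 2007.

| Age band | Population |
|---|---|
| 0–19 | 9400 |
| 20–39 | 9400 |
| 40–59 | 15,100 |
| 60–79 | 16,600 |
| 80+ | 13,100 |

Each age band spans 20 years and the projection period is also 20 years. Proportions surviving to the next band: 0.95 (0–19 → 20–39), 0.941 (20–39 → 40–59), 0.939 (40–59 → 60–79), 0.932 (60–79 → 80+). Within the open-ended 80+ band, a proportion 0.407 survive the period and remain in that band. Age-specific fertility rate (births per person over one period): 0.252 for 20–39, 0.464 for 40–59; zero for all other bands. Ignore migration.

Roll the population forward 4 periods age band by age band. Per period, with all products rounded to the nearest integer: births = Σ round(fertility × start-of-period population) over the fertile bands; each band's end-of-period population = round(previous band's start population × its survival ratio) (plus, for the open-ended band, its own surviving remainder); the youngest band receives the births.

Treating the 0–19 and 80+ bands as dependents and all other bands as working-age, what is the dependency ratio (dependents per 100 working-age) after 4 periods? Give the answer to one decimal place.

— Period 1 —
Births: 9400 × 0.252 = 2369, 15100 × 0.464 = 7006 → 9375
20–39: 9400 × 0.95 = 8930
40–59: 9400 × 0.941 = 8845
60–79: 15100 × 0.939 = 14179
80+: 16600 × 0.932 + 13100 × 0.407 = 15471 + 5332 = 20803
Giving 9375 / 8930 / 8845 / 14179 / 20803.
— Period 2 —
Births: 8930 × 0.252 = 2250, 8845 × 0.464 = 4104 → 6354
20–39: 9375 × 0.95 = 8906
40–59: 8930 × 0.941 = 8403
60–79: 8845 × 0.939 = 8305
80+: 14179 × 0.932 + 20803 × 0.407 = 13215 + 8467 = 21682
Giving 6354 / 8906 / 8403 / 8305 / 21682.
— Period 3 —
Births: 8906 × 0.252 = 2244, 8403 × 0.464 = 3899 → 6143
20–39: 6354 × 0.95 = 6036
40–59: 8906 × 0.941 = 8381
60–79: 8403 × 0.939 = 7890
80+: 8305 × 0.932 + 21682 × 0.407 = 7740 + 8825 = 16565
Giving 6143 / 6036 / 8381 / 7890 / 16565.
— Period 4 —
Births: 6036 × 0.252 = 1521, 8381 × 0.464 = 3889 → 5410
20–39: 6143 × 0.95 = 5836
40–59: 6036 × 0.941 = 5680
60–79: 8381 × 0.939 = 7870
80+: 7890 × 0.932 + 16565 × 0.407 = 7353 + 6742 = 14095
Giving 5410 / 5836 / 5680 / 7870 / 14095.
Dependents (band 0–19 + band 80+) = 5410 + 14095 = 19505; working-age = 19386; ratio = 19505/19386 × 100 = 100.6

100.6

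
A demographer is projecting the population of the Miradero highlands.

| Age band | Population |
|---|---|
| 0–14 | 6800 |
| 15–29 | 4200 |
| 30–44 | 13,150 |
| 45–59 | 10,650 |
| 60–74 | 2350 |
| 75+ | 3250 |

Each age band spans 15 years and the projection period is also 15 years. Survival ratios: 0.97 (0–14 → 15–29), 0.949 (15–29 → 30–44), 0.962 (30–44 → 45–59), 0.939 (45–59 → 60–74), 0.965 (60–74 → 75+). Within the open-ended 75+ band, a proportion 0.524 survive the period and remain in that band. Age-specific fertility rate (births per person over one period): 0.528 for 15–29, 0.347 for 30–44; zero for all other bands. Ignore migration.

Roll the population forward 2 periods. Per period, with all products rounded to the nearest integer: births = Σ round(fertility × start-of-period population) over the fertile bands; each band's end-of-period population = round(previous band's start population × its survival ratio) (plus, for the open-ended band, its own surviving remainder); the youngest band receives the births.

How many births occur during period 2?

4866

Numbering the bands 1..6 from youngest to oldest:
[period 1]
Births: 4200 * 0.528 = 2218, 13150 * 0.347 = 4563 → total 6781
Band 2: 6800 * 0.97 = 6596
Band 3: 4200 * 0.949 = 3986
Band 4: 13150 * 0.962 = 12650
Band 5: 10650 * 0.939 = 10000
Band 6: 2350 * 0.965 + 3250 * 0.524 = 2268 + 1703 = 3971
End of period: [6781, 6596, 3986, 12650, 10000, 3971]
[period 2]
Births: 6596 * 0.528 = 3483, 3986 * 0.347 = 1383 → total 4866
Band 2: 6781 * 0.97 = 6578
Band 3: 6596 * 0.949 = 6260
Band 4: 3986 * 0.962 = 3835
Band 5: 12650 * 0.939 = 11878
Band 6: 10000 * 0.965 + 3971 * 0.524 = 9650 + 2081 = 11731
End of period: [4866, 6578, 6260, 3835, 11878, 11731]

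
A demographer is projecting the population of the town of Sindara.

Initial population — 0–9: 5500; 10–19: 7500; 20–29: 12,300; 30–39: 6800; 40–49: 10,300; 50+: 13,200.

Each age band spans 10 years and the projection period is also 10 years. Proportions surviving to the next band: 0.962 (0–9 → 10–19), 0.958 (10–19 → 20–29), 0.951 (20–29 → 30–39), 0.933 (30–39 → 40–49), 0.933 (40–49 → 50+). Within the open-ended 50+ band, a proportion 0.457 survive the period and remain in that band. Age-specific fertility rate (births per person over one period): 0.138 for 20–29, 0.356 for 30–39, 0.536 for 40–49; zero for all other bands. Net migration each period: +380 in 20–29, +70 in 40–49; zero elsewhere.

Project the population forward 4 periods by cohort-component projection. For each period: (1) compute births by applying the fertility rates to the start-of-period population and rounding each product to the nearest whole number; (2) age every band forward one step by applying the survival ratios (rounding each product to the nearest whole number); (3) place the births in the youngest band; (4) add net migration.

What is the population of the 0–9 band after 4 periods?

Period 1.
Births: 12300 * 0.138 = 1697 ; 6800 * 0.356 = 2421 ; 10300 * 0.536 = 5521 → 9639
10–19: 5500 * 0.962 = 5291
20–29: 7500 * 0.958 = 7185
30–39: 12300 * 0.951 = 11697
40–49: 6800 * 0.933 = 6344
50+: 10300 * 0.933 + 13200 * 0.457 = 9610 + 6032 = 15642
Net migration: 20–29 + 380 → 7565; 40–49 + 70 → 6414
End of period: [9639, 5291, 7565, 11697, 6414, 15642]
Period 2.
Births: 7565 * 0.138 = 1044 ; 11697 * 0.356 = 4164 ; 6414 * 0.536 = 3438 → 8646
10–19: 9639 * 0.962 = 9273
20–29: 5291 * 0.958 = 5069
30–39: 7565 * 0.951 = 7194
40–49: 11697 * 0.933 = 10913
50+: 6414 * 0.933 + 15642 * 0.457 = 5984 + 7148 = 13132
Net migration: 20–29 + 380 → 5449; 40–49 + 70 → 10983
End of period: [8646, 9273, 5449, 7194, 10983, 13132]
Period 3.
Births: 5449 * 0.138 = 752 ; 7194 * 0.356 = 2561 ; 10983 * 0.536 = 5887 → 9200
10–19: 8646 * 0.962 = 8317
20–29: 9273 * 0.958 = 8884
30–39: 5449 * 0.951 = 5182
40–49: 7194 * 0.933 = 6712
50+: 10983 * 0.933 + 13132 * 0.457 = 10247 + 6001 = 16248
Net migration: 20–29 + 380 → 9264; 40–49 + 70 → 6782
End of period: [9200, 8317, 9264, 5182, 6782, 16248]
Period 4.
Births: 9264 * 0.138 = 1278 ; 5182 * 0.356 = 1845 ; 6782 * 0.536 = 3635 → 6758
10–19: 9200 * 0.962 = 8850
20–29: 8317 * 0.958 = 7968
30–39: 9264 * 0.951 = 8810
40–49: 5182 * 0.933 = 4835
50+: 6782 * 0.933 + 16248 * 0.457 = 6328 + 7425 = 13753
Net migration: 20–29 + 380 → 8348; 40–49 + 70 → 4905
End of period: [6758, 8850, 8348, 8810, 4905, 13753]

6758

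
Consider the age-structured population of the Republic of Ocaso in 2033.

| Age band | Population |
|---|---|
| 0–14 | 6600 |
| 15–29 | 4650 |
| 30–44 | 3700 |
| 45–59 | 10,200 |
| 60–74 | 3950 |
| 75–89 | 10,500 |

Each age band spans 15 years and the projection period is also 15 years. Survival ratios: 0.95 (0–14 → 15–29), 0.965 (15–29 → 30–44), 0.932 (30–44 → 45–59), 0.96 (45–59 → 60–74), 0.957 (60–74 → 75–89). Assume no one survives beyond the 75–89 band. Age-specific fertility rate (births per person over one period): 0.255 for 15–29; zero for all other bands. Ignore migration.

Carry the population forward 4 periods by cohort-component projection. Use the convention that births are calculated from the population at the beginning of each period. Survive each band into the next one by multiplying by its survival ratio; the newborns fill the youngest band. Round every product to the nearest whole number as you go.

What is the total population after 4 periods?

(Groups numbered youngest = 1 to oldest = 6.)
Period 1:
Births: 4650 × 0.255 = 1186
Group 2: 6600 × 0.95 = 6270
Group 3: 4650 × 0.965 = 4487
Group 4: 3700 × 0.932 = 3448
Group 5: 10200 × 0.96 = 9792
Group 6: 3950 × 0.957 = 3780
End of period: [1186, 6270, 4487, 3448, 9792, 3780]
Period 2:
Births: 6270 × 0.255 = 1599
Group 2: 1186 × 0.95 = 1127
Group 3: 6270 × 0.965 = 6051
Group 4: 4487 × 0.932 = 4182
Group 5: 3448 × 0.96 = 3310
Group 6: 9792 × 0.957 = 9371
End of period: [1599, 1127, 6051, 4182, 3310, 9371]
Period 3:
Births: 1127 × 0.255 = 287
Group 2: 1599 × 0.95 = 1519
Group 3: 1127 × 0.965 = 1088
Group 4: 6051 × 0.932 = 5640
Group 5: 4182 × 0.96 = 4015
Group 6: 3310 × 0.957 = 3168
End of period: [287, 1519, 1088, 5640, 4015, 3168]
Period 4:
Births: 1519 × 0.255 = 387
Group 2: 287 × 0.95 = 273
Group 3: 1519 × 0.965 = 1466
Group 4: 1088 × 0.932 = 1014
Group 5: 5640 × 0.96 = 5414
Group 6: 4015 × 0.957 = 3842
End of period: [387, 273, 1466, 1014, 5414, 3842]
Total after period 4: 387 + 273 + 1466 + 1014 + 5414 + 3842 = 12396

12396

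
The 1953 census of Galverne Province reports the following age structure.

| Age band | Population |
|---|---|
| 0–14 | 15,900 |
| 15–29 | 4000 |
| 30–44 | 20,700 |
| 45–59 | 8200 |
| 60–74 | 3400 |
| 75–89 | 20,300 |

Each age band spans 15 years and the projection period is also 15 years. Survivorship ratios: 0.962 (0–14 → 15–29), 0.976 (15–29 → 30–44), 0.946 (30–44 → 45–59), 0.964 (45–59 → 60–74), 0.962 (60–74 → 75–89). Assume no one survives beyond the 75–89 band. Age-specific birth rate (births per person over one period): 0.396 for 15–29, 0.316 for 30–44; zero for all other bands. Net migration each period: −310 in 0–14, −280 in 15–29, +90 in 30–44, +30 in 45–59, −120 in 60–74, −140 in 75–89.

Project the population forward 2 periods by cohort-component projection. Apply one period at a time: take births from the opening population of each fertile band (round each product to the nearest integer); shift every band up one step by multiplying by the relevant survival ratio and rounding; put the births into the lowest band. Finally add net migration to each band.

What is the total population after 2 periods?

Let group 1 be 0–14 through group 6 = 75–89.
After projecting period 1:
Births: 4000 * 0.396 = 1584 ; 20700 * 0.316 = 6541 ⇒ total 8125
Group 2: 15900 * 0.962 = 15296
Group 3: 4000 * 0.976 = 3904
Group 4: 20700 * 0.946 = 19582
Group 5: 8200 * 0.964 = 7905
Group 6: 3400 * 0.962 = 3271
Net migration: Group 1 − 310 → 7815; Group 2 − 280 → 15016; Group 3 + 90 → 3994; Group 4 + 30 → 19612; Group 5 − 120 → 7785; Group 6 − 140 → 3131
End of period: [7815, 15016, 3994, 19612, 7785, 3131]
After projecting period 2:
Births: 15016 * 0.396 = 5946 ; 3994 * 0.316 = 1262 ⇒ total 7208
Group 2: 7815 * 0.962 = 7518
Group 3: 15016 * 0.976 = 14656
Group 4: 3994 * 0.946 = 3778
Group 5: 19612 * 0.964 = 18906
Group 6: 7785 * 0.962 = 7489
Net migration: Group 1 − 310 → 6898; Group 2 − 280 → 7238; Group 3 + 90 → 14746; Group 4 + 30 → 3808; Group 5 − 120 → 18786; Group 6 − 140 → 7349
End of period: [6898, 7238, 14746, 3808, 18786, 7349]
Total after period 2: 6898 + 7238 + 14746 + 3808 + 18786 + 7349 = 58825

58825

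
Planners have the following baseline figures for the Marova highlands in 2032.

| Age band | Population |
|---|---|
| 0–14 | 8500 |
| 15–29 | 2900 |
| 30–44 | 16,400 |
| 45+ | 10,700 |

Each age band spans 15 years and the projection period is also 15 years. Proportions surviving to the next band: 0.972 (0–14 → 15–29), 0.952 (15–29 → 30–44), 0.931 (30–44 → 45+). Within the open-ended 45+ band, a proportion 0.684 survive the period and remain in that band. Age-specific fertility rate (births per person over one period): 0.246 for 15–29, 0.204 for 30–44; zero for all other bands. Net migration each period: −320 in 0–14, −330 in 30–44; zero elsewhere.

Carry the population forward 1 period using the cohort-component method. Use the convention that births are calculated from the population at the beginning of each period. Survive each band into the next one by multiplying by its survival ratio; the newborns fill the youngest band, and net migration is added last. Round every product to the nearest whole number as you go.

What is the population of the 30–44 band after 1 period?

2431

Call the bands 1 to 4, youngest first.
— Period 1 —
Births: 2900 × 0.246 = 713, 16400 × 0.204 = 3346 — total 4059
Band 2: 8500 × 0.972 = 8262
Band 3: 2900 × 0.952 = 2761
Band 4: 16400 × 0.931 + 10700 × 0.684 = 15268 + 7319 = 22587
Net migration: Band 1 − 320 → 3739; Band 3 − 330 → 2431
Giving 3739 / 8262 / 2431 / 22587.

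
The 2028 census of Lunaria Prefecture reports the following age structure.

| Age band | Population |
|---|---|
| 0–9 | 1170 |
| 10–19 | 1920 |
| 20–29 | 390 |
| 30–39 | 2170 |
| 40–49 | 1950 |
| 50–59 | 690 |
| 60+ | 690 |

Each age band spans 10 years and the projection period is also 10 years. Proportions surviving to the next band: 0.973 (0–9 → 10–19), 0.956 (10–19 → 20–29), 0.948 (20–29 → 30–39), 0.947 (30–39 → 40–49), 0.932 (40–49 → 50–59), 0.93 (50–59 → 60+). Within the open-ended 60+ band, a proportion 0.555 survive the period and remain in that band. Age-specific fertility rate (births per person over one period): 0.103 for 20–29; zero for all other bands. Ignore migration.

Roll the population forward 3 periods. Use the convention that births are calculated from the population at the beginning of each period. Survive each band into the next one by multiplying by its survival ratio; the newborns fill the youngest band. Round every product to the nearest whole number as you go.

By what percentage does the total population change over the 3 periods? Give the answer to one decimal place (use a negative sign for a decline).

Call the bands 1 to 7, youngest first.
Period 1.
Births: 390 × 0.103 = 40
Band 2: 1170 × 0.973 = 1138
Band 3: 1920 × 0.956 = 1836
Band 4: 390 × 0.948 = 370
Band 5: 2170 × 0.947 = 2055
Band 6: 1950 × 0.932 = 1817
Band 7: 690 × 0.93 + 690 × 0.555 = 642 + 383 = 1025
Population now: 0–9=40, 10–19=1138, 20–29=1836, 30–39=370, 40–49=2055, 50–59=1817, 60+=1025
Period 2.
Births: 1836 × 0.103 = 189
Band 2: 40 × 0.973 = 39
Band 3: 1138 × 0.956 = 1088
Band 4: 1836 × 0.948 = 1741
Band 5: 370 × 0.947 = 350
Band 6: 2055 × 0.932 = 1915
Band 7: 1817 × 0.93 + 1025 × 0.555 = 1690 + 569 = 2259
Population now: 0–9=189, 10–19=39, 20–29=1088, 30–39=1741, 40–49=350, 50–59=1915, 60+=2259
Period 3.
Births: 1088 × 0.103 = 112
Band 2: 189 × 0.973 = 184
Band 3: 39 × 0.956 = 37
Band 4: 1088 × 0.948 = 1031
Band 5: 1741 × 0.947 = 1649
Band 6: 350 × 0.932 = 326
Band 7: 1915 × 0.93 + 2259 × 0.555 = 1781 + 1254 = 3035
Population now: 0–9=112, 10–19=184, 20–29=37, 30–39=1031, 40–49=1649, 50–59=326, 60+=3035
Total: 8980 → 6374; change = -2606; percentage change = -29.0%

-29.0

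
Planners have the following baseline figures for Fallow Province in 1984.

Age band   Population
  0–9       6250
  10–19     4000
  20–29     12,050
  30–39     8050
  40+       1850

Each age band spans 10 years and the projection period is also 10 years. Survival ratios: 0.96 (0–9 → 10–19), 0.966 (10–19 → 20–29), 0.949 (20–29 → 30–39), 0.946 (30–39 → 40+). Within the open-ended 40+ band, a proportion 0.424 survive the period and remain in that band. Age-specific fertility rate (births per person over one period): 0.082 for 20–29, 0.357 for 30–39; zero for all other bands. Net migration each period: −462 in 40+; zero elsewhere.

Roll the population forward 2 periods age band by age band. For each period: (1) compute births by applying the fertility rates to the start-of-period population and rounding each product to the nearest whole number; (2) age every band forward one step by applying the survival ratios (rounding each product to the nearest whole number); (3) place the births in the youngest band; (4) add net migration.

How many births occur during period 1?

3862

— Period 1 —
Births: 12050 × 0.082 = 988 ; 8050 × 0.357 = 2874 — total 3862
10–19: 6250 × 0.96 = 6000
20–29: 4000 × 0.966 = 3864
30–39: 12050 × 0.949 = 11435
40+: 8050 × 0.946 + 1850 × 0.424 = 7615 + 784 = 8399
Net migration: 40+ − 462 → 7937
Population now: 0–9=3862, 10–19=6000, 20–29=3864, 30–39=11435, 40+=7937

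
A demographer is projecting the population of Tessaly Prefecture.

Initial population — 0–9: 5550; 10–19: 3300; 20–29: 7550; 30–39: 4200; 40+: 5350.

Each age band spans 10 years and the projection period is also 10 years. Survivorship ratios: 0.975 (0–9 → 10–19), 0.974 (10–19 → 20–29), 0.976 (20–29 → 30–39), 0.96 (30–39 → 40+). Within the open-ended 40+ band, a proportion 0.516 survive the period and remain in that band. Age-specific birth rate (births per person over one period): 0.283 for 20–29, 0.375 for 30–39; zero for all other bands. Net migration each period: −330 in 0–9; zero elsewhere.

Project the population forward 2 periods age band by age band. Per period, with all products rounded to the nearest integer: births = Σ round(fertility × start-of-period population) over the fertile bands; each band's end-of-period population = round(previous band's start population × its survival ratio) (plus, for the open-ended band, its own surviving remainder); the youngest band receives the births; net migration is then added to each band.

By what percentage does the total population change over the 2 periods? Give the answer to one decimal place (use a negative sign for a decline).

-1.2

Call the groups 1 to 5, youngest first.
Period 1:
Births: 7550 × 0.283 = 2137 ; 4200 × 0.375 = 1575 → 3712
Group 2: 5550 × 0.975 = 5411
Group 3: 3300 × 0.974 = 3214
Group 4: 7550 × 0.976 = 7369
Group 5: 4200 × 0.96 + 5350 × 0.516 = 4032 + 2761 = 6793
Net migration: Group 1 − 330 → 3382
→ [3382, 5411, 3214, 7369, 6793]
Period 2:
Births: 3214 × 0.283 = 910 ; 7369 × 0.375 = 2763 → 3673
Group 2: 3382 × 0.975 = 3297
Group 3: 5411 × 0.974 = 5270
Group 4: 3214 × 0.976 = 3137
Group 5: 7369 × 0.96 + 6793 × 0.516 = 7074 + 3505 = 10579
Net migration: Group 1 − 330 → 3343
→ [3343, 3297, 5270, 3137, 10579]
Total: 25950 → 25626; change = -324; percentage change = -1.2%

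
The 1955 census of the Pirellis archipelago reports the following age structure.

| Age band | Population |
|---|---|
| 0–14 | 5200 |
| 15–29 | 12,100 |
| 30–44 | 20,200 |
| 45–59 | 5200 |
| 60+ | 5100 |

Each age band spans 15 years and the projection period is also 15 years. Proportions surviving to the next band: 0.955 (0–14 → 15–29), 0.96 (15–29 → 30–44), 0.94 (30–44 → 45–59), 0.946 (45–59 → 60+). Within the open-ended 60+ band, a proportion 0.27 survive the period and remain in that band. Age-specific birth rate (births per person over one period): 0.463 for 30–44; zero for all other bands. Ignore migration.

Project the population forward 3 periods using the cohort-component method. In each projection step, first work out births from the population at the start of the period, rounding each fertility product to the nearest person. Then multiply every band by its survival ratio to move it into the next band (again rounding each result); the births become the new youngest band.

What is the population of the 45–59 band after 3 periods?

4481

(Bands numbered youngest = 1 to oldest = 5.)
After projecting period 1:
Births: 20200 * 0.463 = 9353
Band 2: 5200 * 0.955 = 4966
Band 3: 12100 * 0.96 = 11616
Band 4: 20200 * 0.94 = 18988
Band 5: 5200 * 0.946 + 5100 * 0.27 = 4919 + 1377 = 6296
→ [9353, 4966, 11616, 18988, 6296]
After projecting period 2:
Births: 11616 * 0.463 = 5378
Band 2: 9353 * 0.955 = 8932
Band 3: 4966 * 0.96 = 4767
Band 4: 11616 * 0.94 = 10919
Band 5: 18988 * 0.946 + 6296 * 0.27 = 17963 + 1700 = 19663
→ [5378, 8932, 4767, 10919, 19663]
After projecting period 3:
Births: 4767 * 0.463 = 2207
Band 2: 5378 * 0.955 = 5136
Band 3: 8932 * 0.96 = 8575
Band 4: 4767 * 0.94 = 4481
Band 5: 10919 * 0.946 + 19663 * 0.27 = 10329 + 5309 = 15638
→ [2207, 5136, 8575, 4481, 15638]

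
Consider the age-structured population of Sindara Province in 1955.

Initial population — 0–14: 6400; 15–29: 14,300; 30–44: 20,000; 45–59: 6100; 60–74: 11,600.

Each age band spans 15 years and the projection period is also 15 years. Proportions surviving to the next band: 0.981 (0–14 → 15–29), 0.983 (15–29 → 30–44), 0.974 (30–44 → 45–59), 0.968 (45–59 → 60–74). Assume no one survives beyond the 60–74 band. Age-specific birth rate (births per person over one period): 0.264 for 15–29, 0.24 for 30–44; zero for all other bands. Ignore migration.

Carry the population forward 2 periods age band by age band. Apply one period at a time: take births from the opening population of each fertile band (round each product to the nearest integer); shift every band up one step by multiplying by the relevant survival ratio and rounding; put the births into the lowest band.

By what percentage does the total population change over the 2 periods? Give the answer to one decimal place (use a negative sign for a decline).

-10.7

Let band 1 be 0–14 through band 5 = 60–74.
After projecting period 1:
Births: 14300 × 0.264 = 3775  |  20000 × 0.24 = 4800 ⇒ total 8575
Band 2: 6400 × 0.981 = 6278
Band 3: 14300 × 0.983 = 14057
Band 4: 20000 × 0.974 = 19480
Band 5: 6100 × 0.968 = 5905
→ [8575, 6278, 14057, 19480, 5905]
After projecting period 2:
Births: 6278 × 0.264 = 1657  |  14057 × 0.24 = 3374 ⇒ total 5031
Band 2: 8575 × 0.981 = 8412
Band 3: 6278 × 0.983 = 6171
Band 4: 14057 × 0.974 = 13692
Band 5: 19480 × 0.968 = 18857
→ [5031, 8412, 6171, 13692, 18857]
Total: 58400 → 52163; change = -6237; percentage change = -10.7%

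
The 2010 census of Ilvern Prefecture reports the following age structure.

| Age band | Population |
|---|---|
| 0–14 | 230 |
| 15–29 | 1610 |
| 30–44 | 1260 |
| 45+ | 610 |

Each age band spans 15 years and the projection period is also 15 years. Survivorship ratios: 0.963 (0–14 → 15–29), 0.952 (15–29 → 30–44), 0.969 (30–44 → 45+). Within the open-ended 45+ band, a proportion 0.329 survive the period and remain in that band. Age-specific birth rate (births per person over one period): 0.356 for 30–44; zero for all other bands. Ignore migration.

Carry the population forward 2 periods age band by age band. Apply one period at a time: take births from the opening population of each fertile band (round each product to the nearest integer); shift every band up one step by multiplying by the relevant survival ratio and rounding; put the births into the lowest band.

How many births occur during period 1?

449

After projecting period 1:
Births: 1260 × 0.356 = 449
15–29: 230 × 0.963 = 221
30–44: 1610 × 0.952 = 1533
45+: 1260 × 0.969 + 610 × 0.329 = 1221 + 201 = 1422
Giving 449 / 221 / 1533 / 1422.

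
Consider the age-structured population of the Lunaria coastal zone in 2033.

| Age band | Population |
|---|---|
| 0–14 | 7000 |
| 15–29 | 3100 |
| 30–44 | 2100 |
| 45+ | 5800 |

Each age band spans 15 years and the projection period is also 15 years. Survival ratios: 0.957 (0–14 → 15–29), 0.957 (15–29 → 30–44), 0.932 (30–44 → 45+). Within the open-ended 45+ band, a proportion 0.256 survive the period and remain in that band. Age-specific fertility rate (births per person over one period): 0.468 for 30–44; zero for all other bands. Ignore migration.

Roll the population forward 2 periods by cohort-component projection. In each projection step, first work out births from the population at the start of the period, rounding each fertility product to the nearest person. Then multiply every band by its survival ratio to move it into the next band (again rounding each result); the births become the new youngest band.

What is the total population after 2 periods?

Let group 1 be 0–14 through group 4 = 45+.
— Period 1 —
Births: 2100 × 0.468 = 983
Group 2: 7000 × 0.957 = 6699
Group 3: 3100 × 0.957 = 2967
Group 4: 2100 × 0.932 + 5800 × 0.256 = 1957 + 1485 = 3442
→ [983, 6699, 2967, 3442]
— Period 2 —
Births: 2967 × 0.468 = 1389
Group 2: 983 × 0.957 = 941
Group 3: 6699 × 0.957 = 6411
Group 4: 2967 × 0.932 + 3442 × 0.256 = 2765 + 881 = 3646
→ [1389, 941, 6411, 3646]
Total after period 2: 1389 + 941 + 6411 + 3646 = 12387

12387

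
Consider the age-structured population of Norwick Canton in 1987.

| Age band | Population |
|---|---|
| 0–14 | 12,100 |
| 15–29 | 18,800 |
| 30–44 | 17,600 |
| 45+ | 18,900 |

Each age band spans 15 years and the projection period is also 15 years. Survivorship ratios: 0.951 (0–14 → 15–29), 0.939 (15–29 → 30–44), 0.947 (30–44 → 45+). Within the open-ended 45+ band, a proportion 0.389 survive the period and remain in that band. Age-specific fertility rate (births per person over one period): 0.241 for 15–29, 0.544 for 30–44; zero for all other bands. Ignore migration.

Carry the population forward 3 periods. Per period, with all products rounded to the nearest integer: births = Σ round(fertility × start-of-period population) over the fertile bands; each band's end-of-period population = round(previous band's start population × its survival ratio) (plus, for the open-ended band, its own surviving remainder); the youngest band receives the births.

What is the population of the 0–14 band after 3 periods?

Call the bands 1 to 4, youngest first.
— Period 1 —
Births: 18800 × 0.241 = 4531, 17600 × 0.544 = 9574 → 14105
Band 2: 12100 × 0.951 = 11507
Band 3: 18800 × 0.939 = 17653
Band 4: 17600 × 0.947 + 18900 × 0.389 = 16667 + 7352 = 24019
→ [14105, 11507, 17653, 24019]
— Period 2 —
Births: 11507 × 0.241 = 2773, 17653 × 0.544 = 9603 → 12376
Band 2: 14105 × 0.951 = 13414
Band 3: 11507 × 0.939 = 10805
Band 4: 17653 × 0.947 + 24019 × 0.389 = 16717 + 9343 = 26060
→ [12376, 13414, 10805, 26060]
— Period 3 —
Births: 13414 × 0.241 = 3233, 10805 × 0.544 = 5878 → 9111
Band 2: 12376 × 0.951 = 11770
Band 3: 13414 × 0.939 = 12596
Band 4: 10805 × 0.947 + 26060 × 0.389 = 10232 + 10137 = 20369
→ [9111, 11770, 12596, 20369]

9111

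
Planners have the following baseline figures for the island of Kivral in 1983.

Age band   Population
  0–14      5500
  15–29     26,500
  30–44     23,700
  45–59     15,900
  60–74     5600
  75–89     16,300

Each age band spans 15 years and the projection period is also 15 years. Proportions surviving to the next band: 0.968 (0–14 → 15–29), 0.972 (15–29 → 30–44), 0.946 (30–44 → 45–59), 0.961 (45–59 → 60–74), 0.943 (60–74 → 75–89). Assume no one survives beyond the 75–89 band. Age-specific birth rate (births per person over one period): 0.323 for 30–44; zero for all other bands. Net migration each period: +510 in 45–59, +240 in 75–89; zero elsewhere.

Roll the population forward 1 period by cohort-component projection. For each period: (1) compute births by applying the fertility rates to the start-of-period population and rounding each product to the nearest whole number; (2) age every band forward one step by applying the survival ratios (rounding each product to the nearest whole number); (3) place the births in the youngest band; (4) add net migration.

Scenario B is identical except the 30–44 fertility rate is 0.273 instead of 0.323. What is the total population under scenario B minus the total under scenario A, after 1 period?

-1185

Numbering the groups 1..6 from youngest to oldest:
Period 1.
Births: 23700 * 0.323 = 7655
Group 2: 5500 * 0.968 = 5324
Group 3: 26500 * 0.972 = 25758
Group 4: 23700 * 0.946 = 22420
Group 5: 15900 * 0.961 = 15280
Group 6: 5600 * 0.943 = 5281
Net migration: Group 4 + 510 → 22930; Group 6 + 240 → 5521
Giving 7655 / 5324 / 25758 / 22930 / 15280 / 5521.
Scenario A total after 1 period: 82468
Scenario B projection —
Period 1.
Births: 23700 * 0.273 = 6470
Group 2: 5500 * 0.968 = 5324
Group 3: 26500 * 0.972 = 25758
Group 4: 23700 * 0.946 = 22420
Group 5: 15900 * 0.961 = 15280
Group 6: 5600 * 0.943 = 5281
Net migration: Group 4 + 510 → 22930; Group 6 + 240 → 5521
Giving 6470 / 5324 / 25758 / 22930 / 15280 / 5521.
Scenario B total after 1 period: 81283
Difference B − A = 81283 − 82468 = -1185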